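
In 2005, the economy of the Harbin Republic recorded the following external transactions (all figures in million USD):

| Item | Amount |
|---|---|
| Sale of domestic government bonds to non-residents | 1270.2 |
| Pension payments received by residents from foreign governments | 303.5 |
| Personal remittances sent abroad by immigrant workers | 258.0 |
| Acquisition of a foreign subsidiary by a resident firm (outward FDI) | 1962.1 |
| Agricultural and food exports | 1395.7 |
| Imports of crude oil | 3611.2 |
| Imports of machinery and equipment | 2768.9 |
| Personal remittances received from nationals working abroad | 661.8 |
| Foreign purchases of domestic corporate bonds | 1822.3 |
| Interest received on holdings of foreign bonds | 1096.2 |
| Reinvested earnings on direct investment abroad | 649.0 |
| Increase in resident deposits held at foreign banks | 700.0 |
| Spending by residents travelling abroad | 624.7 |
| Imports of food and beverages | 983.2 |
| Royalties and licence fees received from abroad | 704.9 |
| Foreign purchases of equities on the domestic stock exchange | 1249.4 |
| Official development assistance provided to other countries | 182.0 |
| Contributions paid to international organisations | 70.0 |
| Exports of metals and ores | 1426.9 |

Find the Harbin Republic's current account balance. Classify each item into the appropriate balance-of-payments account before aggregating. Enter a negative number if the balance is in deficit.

Goods: 1395.7 - 2768.9 - 3611.2 - 983.2 + 1426.9 = -4540.7
Services: 704.9 - 624.7 = 80.2
Primary income: 1096.2 + 649.0 = 1745.2
Secondary income: -182.0 - 70.0 + 303.5 - 258.0 + 661.8 = 455.3
Current account = (-4540.7) + 80.2 + 1745.2 + 455.3 = -2260.0
(Excluded from the current account — financial account: sale of domestic government bonds to non-residents 1270.2, acquisition of a foreign subsidiary by a resident firm (outward FDI) 1962.1, foreign purchases of domestic corporate bonds 1822.3, increase in resident deposits held at foreign banks 700.0, foreign purchases of equities on the domestic stock exchange 1249.4.)

-2260.0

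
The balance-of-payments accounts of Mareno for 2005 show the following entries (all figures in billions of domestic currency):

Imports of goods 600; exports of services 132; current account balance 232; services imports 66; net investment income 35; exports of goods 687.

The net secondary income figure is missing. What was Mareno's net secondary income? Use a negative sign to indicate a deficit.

Current account = goods balance + services balance + net primary income + net secondary income
Sum of the known components = 188
Net secondary income = CA - (known components) = 232 - 188 = 44

44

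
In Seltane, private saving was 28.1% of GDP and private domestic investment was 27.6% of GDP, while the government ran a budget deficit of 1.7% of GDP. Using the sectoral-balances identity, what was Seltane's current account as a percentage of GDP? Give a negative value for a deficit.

-1.2

By the sectoral-balances identity, CA = (S_private - I) + (T - G).
Private balance = 28.1 - 27.6 = 0.5
Government balance (T - G) = -1.7
CA = 0.5 + (-1.7) = -1.2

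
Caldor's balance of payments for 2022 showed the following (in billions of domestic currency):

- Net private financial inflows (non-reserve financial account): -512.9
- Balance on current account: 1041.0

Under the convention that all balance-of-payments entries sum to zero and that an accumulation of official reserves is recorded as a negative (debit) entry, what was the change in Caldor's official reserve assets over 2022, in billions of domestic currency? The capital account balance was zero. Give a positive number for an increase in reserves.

528.1

Official reserve transactions balance = -(1041.0 + (-512.9)) = -528.1
An accumulation of reserves is recorded as a debit (negative entry), so the change in the stock of reserves is the negative of that balance.
Change in official reserves = -(-528.1) = 528.1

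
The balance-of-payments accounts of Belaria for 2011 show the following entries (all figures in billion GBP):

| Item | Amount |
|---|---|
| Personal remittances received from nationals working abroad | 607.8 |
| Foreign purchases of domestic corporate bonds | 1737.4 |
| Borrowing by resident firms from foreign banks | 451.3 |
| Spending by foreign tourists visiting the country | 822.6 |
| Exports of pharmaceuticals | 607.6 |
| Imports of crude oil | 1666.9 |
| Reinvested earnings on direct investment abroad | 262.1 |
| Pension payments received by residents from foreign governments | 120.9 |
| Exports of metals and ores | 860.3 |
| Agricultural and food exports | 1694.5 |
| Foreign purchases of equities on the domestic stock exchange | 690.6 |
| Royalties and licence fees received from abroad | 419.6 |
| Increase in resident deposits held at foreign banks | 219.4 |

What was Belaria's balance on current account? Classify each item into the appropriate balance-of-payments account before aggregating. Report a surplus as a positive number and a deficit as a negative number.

3728.5

Goods: 1694.5 + 607.6 - 1666.9 + 860.3 = 1495.5
Services: 822.6 + 419.6 = 1242.2
Primary income: 262.1
Secondary income: 120.9 + 607.8 = 728.7
Current account = 1495.5 + 1242.2 + 262.1 + 728.7 = 3728.5
(Excluded from the current account — financial account: foreign purchases of domestic corporate bonds 1737.4, borrowing by resident firms from foreign banks 451.3, foreign purchases of equities on the domestic stock exchange 690.6, increase in resident deposits held at foreign banks 219.4.)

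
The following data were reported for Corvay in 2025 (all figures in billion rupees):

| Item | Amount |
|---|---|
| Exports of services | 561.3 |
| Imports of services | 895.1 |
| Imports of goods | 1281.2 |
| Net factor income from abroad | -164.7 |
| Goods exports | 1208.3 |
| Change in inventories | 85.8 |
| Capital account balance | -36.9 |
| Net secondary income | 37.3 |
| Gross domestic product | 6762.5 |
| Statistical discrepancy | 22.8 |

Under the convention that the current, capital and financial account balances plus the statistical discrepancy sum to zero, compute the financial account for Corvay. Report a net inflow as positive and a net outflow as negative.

Goods balance = 1208.3 - 1281.2 = -72.9
Services balance = 561.3 - 895.1 = -333.8
Trade balance (goods + services) = -72.9 + (-333.8) = -406.7
Net primary income = -164.7
Net secondary income = 37.3
Current account = -406.7 + (-164.7) + 37.3 = -534.1
Financial account = -(-534.1 + (-36.9) + 22.8) = 548.2

548.2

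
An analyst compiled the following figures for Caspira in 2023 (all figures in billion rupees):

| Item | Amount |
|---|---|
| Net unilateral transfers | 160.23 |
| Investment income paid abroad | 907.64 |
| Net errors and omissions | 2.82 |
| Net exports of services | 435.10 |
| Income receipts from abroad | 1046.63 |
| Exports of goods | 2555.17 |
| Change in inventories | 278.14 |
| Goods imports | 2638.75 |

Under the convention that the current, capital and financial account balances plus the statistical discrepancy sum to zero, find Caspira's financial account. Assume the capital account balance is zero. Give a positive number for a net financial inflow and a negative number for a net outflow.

-653.56

Goods balance = 2555.17 - 2638.75 = -83.58
Services balance = 435.10
Trade balance (goods + services) = -83.58 + 435.10 = 351.52
Net primary income = 1046.63 - 907.64 = 138.99
Net secondary income = 160.23
Current account = 351.52 + 138.99 + 160.23 = 650.74
Financial account = -(650.74 + 2.82) = -653.56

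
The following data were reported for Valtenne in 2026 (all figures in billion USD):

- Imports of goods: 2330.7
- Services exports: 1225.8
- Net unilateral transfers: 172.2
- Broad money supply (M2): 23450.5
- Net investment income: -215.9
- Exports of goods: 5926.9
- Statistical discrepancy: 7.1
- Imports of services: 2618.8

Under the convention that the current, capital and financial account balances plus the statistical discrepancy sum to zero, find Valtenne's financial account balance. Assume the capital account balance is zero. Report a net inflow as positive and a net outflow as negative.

-2166.6

Goods balance = 5926.9 - 2330.7 = 3596.2
Services balance = 1225.8 - 2618.8 = -1393.0
Trade balance (goods + services) = 3596.2 + (-1393.0) = 2203.2
Net primary income = -215.9
Net secondary income = 172.2
Current account = 2203.2 + (-215.9) + 172.2 = 2159.5
Financial account = -(2159.5 + 7.1) = -2166.6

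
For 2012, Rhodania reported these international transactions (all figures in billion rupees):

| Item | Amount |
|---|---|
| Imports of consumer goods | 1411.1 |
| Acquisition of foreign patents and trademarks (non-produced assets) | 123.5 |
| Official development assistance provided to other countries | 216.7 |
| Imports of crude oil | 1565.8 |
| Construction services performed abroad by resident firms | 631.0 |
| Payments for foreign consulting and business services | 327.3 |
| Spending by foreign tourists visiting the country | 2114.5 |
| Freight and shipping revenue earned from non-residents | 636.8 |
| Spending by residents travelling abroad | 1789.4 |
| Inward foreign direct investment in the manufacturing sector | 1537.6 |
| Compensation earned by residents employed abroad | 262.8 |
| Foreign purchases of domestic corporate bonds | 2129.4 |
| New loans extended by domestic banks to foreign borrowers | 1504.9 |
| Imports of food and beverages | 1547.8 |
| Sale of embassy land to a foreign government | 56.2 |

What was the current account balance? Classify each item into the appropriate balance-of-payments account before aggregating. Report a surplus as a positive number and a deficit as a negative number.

-3213.0

Goods: -1565.8 - 1411.1 - 1547.8 = -4524.7
Services: 631.0 + 2114.5 + 636.8 - 1789.4 - 327.3 = 1265.6
Primary income: 262.8
Secondary income: -216.7
Current account = (-4524.7) + 1265.6 + 262.8 + (-216.7) = -3213.0
(Excluded from the current account — capital account: acquisition of foreign patents and trademarks (non-produced assets) 123.5, sale of embassy land to a foreign government 56.2; financial account: inward foreign direct investment in the manufacturing sector 1537.6, foreign purchases of domestic corporate bonds 2129.4, new loans extended by domestic banks to foreign borrowers 1504.9.)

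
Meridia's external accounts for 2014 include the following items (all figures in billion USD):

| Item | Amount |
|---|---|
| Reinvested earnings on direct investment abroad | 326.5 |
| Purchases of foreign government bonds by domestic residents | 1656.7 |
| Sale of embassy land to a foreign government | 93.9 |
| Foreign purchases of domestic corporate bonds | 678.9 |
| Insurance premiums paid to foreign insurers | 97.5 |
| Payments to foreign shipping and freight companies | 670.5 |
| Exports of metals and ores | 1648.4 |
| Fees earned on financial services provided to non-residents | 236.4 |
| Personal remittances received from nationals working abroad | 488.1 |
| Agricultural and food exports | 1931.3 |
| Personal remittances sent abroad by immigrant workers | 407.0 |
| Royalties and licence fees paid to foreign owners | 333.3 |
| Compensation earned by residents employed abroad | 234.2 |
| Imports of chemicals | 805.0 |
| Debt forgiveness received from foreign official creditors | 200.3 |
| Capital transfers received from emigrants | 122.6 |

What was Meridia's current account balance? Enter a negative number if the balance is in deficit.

Goods: 1648.4 - 805.0 + 1931.3 = 2774.7
Services: -670.5 + 236.4 - 333.3 - 97.5 = -864.9
Primary income: 234.2 + 326.5 = 560.7
Secondary income: -407.0 + 488.1 = 81.1
Current account = 2774.7 + (-864.9) + 560.7 + 81.1 = 2551.6
(Excluded from the current account — financial account: purchases of foreign government bonds by domestic residents 1656.7, foreign purchases of domestic corporate bonds 678.9; capital account: sale of embassy land to a foreign government 93.9, debt forgiveness received from foreign official creditors 200.3, capital transfers received from emigrants 122.6.)

2551.6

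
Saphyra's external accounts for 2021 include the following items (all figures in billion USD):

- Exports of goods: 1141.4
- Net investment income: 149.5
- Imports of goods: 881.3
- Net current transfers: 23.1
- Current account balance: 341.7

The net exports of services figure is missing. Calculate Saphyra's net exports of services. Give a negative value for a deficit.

Current account = goods balance + services balance + net primary income + net secondary income
Sum of the known components = 432.7
Net exports of services = CA - (known components) = 341.7 - 432.7 = -91.0

-91.0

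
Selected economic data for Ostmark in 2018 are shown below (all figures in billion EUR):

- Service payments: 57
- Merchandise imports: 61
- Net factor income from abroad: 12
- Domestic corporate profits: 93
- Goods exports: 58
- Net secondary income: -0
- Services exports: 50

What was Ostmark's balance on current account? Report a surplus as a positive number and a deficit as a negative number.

2

Goods balance = 58 - 61 = -3
Services balance = 50 - 57 = -7
Trade balance (goods + services) = -3 + (-7) = -10
Net primary income = 12
Net secondary income = -0
Current account = -10 + 12 + -0 = 2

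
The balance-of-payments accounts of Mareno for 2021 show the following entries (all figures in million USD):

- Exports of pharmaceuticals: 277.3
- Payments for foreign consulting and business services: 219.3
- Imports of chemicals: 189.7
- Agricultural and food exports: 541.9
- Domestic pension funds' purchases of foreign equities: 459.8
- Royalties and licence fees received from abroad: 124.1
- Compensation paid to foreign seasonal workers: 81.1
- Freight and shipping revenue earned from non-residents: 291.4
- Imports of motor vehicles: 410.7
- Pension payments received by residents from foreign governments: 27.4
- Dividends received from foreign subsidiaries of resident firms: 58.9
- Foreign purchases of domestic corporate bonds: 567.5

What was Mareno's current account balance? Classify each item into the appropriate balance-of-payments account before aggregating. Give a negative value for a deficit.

Goods: 541.9 - 410.7 + 277.3 - 189.7 = 218.8
Services: 291.4 - 219.3 + 124.1 = 196.2
Primary income: -81.1 + 58.9 = -22.2
Secondary income: 27.4
Current account = 218.8 + 196.2 + (-22.2) + 27.4 = 420.2
(Excluded from the current account — financial account: domestic pension funds' purchases of foreign equities 459.8, foreign purchases of domestic corporate bonds 567.5.)

420.2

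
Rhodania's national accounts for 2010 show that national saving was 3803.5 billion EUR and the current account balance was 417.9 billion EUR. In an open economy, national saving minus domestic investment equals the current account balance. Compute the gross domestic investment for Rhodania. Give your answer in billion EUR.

3385.6

I = S - CA = 3803.5 - 417.9 = 3385.6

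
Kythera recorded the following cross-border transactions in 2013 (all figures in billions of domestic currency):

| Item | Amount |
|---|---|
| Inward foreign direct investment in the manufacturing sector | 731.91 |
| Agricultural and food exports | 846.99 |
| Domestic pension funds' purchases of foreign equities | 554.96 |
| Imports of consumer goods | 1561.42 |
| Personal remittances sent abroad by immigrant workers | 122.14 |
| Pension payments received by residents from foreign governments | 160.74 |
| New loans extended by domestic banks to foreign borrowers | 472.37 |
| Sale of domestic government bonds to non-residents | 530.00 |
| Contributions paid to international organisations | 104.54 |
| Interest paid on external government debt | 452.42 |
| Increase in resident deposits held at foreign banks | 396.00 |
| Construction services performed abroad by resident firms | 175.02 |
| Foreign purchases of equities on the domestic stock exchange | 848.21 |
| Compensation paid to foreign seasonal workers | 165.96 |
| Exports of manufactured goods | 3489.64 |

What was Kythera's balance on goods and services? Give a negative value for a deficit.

Goods: 846.99 + 3489.64 - 1561.42 = 2775.21
Services: 175.02
Trade balance = 2775.21 + 175.02 = 2950.23
(Excluded from the trade balance — financial account: inward foreign direct investment in the manufacturing sector 731.91, domestic pension funds' purchases of foreign equities 554.96, new loans extended by domestic banks to foreign borrowers 472.37, sale of domestic government bonds to non-residents 530.00, increase in resident deposits held at foreign banks 396.00, foreign purchases of equities on the domestic stock exchange 848.21; secondary income: personal remittances sent abroad by immigrant workers 122.14, pension payments received by residents from foreign governments 160.74, contributions paid to international organisations 104.54; primary income: interest paid on external government debt 452.42, compensation paid to foreign seasonal workers 165.96.)

2950.23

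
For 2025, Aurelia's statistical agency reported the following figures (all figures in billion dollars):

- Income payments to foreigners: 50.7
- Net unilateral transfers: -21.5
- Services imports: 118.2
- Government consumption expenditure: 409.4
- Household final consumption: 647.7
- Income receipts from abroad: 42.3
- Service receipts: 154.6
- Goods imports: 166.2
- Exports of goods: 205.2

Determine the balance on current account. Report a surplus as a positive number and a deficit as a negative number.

45.5

Goods balance = 205.2 - 166.2 = 39.0
Services balance = 154.6 - 118.2 = 36.4
Trade balance (goods + services) = 39.0 + 36.4 = 75.4
Net primary income = 42.3 - 50.7 = -8.4
Net secondary income = -21.5
Current account = 75.4 + (-8.4) + (-21.5) = 45.5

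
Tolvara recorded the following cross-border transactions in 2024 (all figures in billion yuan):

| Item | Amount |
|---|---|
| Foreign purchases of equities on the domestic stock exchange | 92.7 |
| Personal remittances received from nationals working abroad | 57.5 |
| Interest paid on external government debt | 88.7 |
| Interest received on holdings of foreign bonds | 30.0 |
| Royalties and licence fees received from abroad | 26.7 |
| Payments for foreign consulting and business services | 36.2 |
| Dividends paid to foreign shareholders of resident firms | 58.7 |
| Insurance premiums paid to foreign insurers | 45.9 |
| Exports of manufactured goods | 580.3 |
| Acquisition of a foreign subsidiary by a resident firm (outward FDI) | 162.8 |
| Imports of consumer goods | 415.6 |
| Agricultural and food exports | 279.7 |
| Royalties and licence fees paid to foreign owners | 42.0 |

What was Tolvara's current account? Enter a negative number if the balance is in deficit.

Goods: -415.6 + 580.3 + 279.7 = 444.4
Services: -45.9 - 42.0 + 26.7 - 36.2 = -97.4
Primary income: -58.7 - 88.7 + 30.0 = -117.4
Secondary income: 57.5
Current account = 444.4 + (-97.4) + (-117.4) + 57.5 = 287.1
(Excluded from the current account — financial account: foreign purchases of equities on the domestic stock exchange 92.7, acquisition of a foreign subsidiary by a resident firm (outward FDI) 162.8.)

287.1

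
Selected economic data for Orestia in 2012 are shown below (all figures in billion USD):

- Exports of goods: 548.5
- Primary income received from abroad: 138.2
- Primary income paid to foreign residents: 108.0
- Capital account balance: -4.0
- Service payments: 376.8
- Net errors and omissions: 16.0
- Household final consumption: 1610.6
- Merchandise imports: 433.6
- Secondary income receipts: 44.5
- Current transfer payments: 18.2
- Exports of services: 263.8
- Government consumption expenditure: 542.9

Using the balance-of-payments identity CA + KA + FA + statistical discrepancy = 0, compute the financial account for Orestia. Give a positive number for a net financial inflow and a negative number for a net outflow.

-70.4

Goods balance = 548.5 - 433.6 = 114.9
Services balance = 263.8 - 376.8 = -113.0
Trade balance (goods + services) = 114.9 + (-113.0) = 1.9
Net primary income = 138.2 - 108.0 = 30.2
Net secondary income = 44.5 - 18.2 = 26.3
Current account = 1.9 + 30.2 + 26.3 = 58.4
Financial account = -(58.4 + (-4.0) + 16.0) = -70.4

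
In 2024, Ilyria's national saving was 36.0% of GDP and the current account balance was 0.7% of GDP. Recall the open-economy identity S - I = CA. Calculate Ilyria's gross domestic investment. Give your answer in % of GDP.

35.3

I = S - CA = 36.0 - 0.7 = 35.3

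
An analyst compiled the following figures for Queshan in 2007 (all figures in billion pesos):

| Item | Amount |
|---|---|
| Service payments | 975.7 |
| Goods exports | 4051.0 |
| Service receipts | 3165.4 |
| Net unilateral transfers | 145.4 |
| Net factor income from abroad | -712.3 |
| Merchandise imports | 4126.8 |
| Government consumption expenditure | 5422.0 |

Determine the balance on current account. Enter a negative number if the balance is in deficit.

1547.0

Goods balance = 4051.0 - 4126.8 = -75.8
Services balance = 3165.4 - 975.7 = 2189.7
Trade balance (goods + services) = -75.8 + 2189.7 = 2113.9
Net primary income = -712.3
Net secondary income = 145.4
Current account = 2113.9 + (-712.3) + 145.4 = 1547.0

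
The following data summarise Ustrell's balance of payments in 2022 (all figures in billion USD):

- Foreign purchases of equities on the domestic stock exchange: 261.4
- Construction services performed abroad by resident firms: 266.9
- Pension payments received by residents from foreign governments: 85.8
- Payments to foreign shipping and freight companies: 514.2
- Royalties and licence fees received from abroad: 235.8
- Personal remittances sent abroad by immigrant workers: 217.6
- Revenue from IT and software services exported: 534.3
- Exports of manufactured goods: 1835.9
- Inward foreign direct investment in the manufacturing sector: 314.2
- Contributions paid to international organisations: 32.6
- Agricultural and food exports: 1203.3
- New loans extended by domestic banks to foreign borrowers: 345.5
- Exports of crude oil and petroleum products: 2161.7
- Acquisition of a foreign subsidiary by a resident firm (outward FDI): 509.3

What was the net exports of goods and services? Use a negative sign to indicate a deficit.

Goods: 2161.7 + 1203.3 + 1835.9 = 5200.9
Services: 534.3 + 266.9 - 514.2 + 235.8 = 522.8
Trade balance = 5200.9 + 522.8 = 5723.7
(Excluded from the trade balance — financial account: foreign purchases of equities on the domestic stock exchange 261.4, inward foreign direct investment in the manufacturing sector 314.2, new loans extended by domestic banks to foreign borrowers 345.5, acquisition of a foreign subsidiary by a resident firm (outward FDI) 509.3; secondary income: pension payments received by residents from foreign governments 85.8, personal remittances sent abroad by immigrant workers 217.6, contributions paid to international organisations 32.6.)

5723.7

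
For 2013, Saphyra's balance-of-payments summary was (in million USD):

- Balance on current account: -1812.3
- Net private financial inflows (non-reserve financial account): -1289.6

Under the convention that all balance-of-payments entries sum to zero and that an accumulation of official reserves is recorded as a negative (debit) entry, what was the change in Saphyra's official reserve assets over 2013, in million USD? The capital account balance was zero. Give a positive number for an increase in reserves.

Official reserve transactions balance = -((-1812.3) + (-1289.6)) = 3101.9
An accumulation of reserves is recorded as a debit (negative entry), so the change in the stock of reserves is the negative of that balance.
Change in official reserves = -(3101.9) = -3101.9

-3101.9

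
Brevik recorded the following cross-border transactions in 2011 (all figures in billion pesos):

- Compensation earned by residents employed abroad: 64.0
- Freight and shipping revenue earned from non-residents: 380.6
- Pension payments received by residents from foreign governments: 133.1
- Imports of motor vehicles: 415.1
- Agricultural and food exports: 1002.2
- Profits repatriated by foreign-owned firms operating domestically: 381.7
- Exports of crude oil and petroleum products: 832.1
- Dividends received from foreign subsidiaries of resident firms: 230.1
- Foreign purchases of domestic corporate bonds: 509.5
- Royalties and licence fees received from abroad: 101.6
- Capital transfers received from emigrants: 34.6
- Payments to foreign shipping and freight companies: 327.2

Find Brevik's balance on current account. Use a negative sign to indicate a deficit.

Goods: -415.1 + 832.1 + 1002.2 = 1419.2
Services: 101.6 + 380.6 - 327.2 = 155.0
Primary income: 230.1 - 381.7 + 64.0 = -87.6
Secondary income: 133.1
Current account = 1419.2 + 155.0 + (-87.6) + 133.1 = 1619.7
(Excluded from the current account — financial account: foreign purchases of domestic corporate bonds 509.5; capital account: capital transfers received from emigrants 34.6.)

1619.7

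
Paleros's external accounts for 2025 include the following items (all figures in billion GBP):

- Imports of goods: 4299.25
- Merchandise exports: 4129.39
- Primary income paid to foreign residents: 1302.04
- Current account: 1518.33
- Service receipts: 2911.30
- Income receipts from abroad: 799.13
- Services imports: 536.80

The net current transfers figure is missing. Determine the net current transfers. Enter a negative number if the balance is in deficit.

-183.40

Current account = goods balance + services balance + net primary income + net secondary income
Sum of the known components = 1701.73
Net current transfers = CA - (known components) = 1518.33 - 1701.73 = -183.40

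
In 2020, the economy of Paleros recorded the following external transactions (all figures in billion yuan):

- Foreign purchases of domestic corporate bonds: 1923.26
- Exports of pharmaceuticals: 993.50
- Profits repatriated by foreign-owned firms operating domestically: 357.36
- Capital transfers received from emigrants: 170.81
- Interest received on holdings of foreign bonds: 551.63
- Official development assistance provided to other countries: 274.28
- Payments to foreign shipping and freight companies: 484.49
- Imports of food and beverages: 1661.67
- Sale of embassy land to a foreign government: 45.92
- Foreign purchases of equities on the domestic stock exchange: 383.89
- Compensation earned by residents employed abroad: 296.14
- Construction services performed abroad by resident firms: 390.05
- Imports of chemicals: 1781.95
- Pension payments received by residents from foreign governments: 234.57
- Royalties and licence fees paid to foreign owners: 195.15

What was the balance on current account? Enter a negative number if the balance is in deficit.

Goods: 993.50 - 1661.67 - 1781.95 = -2450.12
Services: -484.49 + 390.05 - 195.15 = -289.59
Primary income: 551.63 + 296.14 - 357.36 = 490.41
Secondary income: 234.57 - 274.28 = -39.71
Current account = (-2450.12) + (-289.59) + 490.41 + (-39.71) = -2289.01
(Excluded from the current account — financial account: foreign purchases of domestic corporate bonds 1923.26, foreign purchases of equities on the domestic stock exchange 383.89; capital account: capital transfers received from emigrants 170.81, sale of embassy land to a foreign government 45.92.)

-2289.01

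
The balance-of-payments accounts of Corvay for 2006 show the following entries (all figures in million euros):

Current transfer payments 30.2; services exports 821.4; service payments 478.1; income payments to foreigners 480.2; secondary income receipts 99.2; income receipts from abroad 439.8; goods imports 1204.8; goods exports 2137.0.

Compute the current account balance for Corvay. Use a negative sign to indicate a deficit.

1304.1

Goods balance = 2137.0 - 1204.8 = 932.2
Services balance = 821.4 - 478.1 = 343.3
Trade balance (goods + services) = 932.2 + 343.3 = 1275.5
Net primary income = 439.8 - 480.2 = -40.4
Net secondary income = 99.2 - 30.2 = 69.0
Current account = 1275.5 + (-40.4) + 69.0 = 1304.1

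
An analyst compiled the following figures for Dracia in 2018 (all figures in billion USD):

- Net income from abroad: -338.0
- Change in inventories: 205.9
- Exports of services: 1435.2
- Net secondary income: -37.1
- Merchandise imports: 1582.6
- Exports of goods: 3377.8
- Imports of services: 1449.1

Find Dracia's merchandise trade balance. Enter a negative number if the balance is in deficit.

Goods balance = 3377.8 - 1582.6 = 1795.2

1795.2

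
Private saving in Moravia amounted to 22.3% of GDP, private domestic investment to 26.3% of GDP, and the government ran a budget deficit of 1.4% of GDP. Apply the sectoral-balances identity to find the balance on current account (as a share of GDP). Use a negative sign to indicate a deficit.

By the sectoral-balances identity, CA = (S_private - I) + (T - G).
Private balance = 22.3 - 26.3 = -4.0
Government balance (T - G) = -1.4
CA = -4.0 + (-1.4) = -5.4

-5.4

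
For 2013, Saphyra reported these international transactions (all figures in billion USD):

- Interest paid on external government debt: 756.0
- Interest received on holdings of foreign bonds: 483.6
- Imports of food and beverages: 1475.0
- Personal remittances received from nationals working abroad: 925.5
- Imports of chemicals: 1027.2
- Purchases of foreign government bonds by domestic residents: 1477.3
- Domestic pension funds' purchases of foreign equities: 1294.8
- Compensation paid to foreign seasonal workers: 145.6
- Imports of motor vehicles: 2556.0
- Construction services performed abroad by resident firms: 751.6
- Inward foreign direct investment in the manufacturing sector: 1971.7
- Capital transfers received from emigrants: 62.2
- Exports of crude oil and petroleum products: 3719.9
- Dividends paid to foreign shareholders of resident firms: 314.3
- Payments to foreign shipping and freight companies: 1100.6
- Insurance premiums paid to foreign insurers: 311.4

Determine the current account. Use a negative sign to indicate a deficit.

-1805.5

Goods: -1027.2 - 1475.0 + 3719.9 - 2556.0 = -1338.3
Services: -1100.6 + 751.6 - 311.4 = -660.4
Primary income: -756.0 - 145.6 + 483.6 - 314.3 = -732.3
Secondary income: 925.5
Current account = (-1338.3) + (-660.4) + (-732.3) + 925.5 = -1805.5
(Excluded from the current account — financial account: purchases of foreign government bonds by domestic residents 1477.3, domestic pension funds' purchases of foreign equities 1294.8, inward foreign direct investment in the manufacturing sector 1971.7; capital account: capital transfers received from emigrants 62.2.)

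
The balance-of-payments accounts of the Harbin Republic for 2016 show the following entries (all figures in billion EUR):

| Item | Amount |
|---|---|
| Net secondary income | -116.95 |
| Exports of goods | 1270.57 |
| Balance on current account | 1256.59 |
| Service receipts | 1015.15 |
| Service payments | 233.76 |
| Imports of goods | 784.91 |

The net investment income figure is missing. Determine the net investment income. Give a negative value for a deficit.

106.49

Current account = goods balance + services balance + net primary income + net secondary income
Sum of the known components = 1150.10
Net investment income = CA - (known components) = 1256.59 - 1150.10 = 106.49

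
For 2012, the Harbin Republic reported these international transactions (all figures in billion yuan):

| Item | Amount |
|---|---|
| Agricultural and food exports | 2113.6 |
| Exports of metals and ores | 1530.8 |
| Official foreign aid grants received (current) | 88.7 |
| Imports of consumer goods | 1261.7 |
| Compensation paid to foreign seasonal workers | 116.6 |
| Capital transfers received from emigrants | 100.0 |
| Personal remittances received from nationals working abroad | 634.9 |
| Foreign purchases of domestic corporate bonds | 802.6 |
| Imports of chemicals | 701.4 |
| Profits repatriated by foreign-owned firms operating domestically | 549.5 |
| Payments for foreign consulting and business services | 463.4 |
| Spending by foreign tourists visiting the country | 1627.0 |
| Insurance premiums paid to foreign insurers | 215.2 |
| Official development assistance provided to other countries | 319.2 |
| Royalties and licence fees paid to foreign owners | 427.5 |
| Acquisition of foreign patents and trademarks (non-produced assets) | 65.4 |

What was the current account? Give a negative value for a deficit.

Goods: 2113.6 - 701.4 - 1261.7 + 1530.8 = 1681.3
Services: -463.4 + 1627.0 - 427.5 - 215.2 = 520.9
Primary income: -549.5 - 116.6 = -666.1
Secondary income: 634.9 - 319.2 + 88.7 = 404.4
Current account = 1681.3 + 520.9 + (-666.1) + 404.4 = 1940.5
(Excluded from the current account — capital account: capital transfers received from emigrants 100.0, acquisition of foreign patents and trademarks (non-produced assets) 65.4; financial account: foreign purchases of domestic corporate bonds 802.6.)

1940.5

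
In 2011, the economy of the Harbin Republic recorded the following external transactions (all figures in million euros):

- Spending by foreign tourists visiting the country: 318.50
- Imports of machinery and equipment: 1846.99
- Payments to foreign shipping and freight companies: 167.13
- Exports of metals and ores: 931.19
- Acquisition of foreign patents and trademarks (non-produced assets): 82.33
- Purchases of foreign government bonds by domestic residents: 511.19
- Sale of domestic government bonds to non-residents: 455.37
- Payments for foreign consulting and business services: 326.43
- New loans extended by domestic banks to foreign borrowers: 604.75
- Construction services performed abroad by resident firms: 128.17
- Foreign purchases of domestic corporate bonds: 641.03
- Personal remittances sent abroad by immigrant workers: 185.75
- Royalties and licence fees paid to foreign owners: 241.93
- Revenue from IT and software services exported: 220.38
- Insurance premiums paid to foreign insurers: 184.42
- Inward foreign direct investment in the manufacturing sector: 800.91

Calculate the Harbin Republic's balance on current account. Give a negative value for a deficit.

Goods: -1846.99 + 931.19 = -915.80
Services: 318.50 - 241.93 + 220.38 - 326.43 - 167.13 - 184.42 + 128.17 = -252.86
Secondary income: -185.75
Current account = (-915.80) + (-252.86) + (-185.75) = -1354.41
(Excluded from the current account — capital account: acquisition of foreign patents and trademarks (non-produced assets) 82.33; financial account: purchases of foreign government bonds by domestic residents 511.19, sale of domestic government bonds to non-residents 455.37, new loans extended by domestic banks to foreign borrowers 604.75, foreign purchases of domestic corporate bonds 641.03, inward foreign direct investment in the manufacturing sector 800.91.)

-1354.41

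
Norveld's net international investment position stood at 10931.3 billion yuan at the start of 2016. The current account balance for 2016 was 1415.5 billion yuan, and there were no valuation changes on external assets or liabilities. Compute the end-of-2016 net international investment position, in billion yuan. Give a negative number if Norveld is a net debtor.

12346.8

With no valuation effects, change in NIIP = current account = 1415.5
End-of-year NIIP = 10931.3 + 1415.5 = 12346.8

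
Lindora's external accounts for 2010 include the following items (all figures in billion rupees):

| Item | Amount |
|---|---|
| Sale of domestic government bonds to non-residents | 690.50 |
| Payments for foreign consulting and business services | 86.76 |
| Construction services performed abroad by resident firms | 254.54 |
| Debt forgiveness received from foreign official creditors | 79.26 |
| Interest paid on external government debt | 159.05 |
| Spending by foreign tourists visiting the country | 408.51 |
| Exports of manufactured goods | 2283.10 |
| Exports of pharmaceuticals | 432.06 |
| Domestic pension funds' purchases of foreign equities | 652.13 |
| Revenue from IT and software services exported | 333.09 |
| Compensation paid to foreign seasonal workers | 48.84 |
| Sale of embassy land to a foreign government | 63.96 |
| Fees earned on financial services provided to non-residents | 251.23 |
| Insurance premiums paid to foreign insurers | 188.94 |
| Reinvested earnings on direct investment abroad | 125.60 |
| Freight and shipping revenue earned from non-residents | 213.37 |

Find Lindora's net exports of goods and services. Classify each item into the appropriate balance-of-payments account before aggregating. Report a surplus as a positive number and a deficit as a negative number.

Goods: 432.06 + 2283.10 = 2715.16
Services: -86.76 + 333.09 + 251.23 + 213.37 + 254.54 - 188.94 + 408.51 = 1185.04
Trade balance = 2715.16 + 1185.04 = 3900.20
(Excluded from the trade balance — financial account: sale of domestic government bonds to non-residents 690.50, domestic pension funds' purchases of foreign equities 652.13; capital account: debt forgiveness received from foreign official creditors 79.26, sale of embassy land to a foreign government 63.96; primary income: interest paid on external government debt 159.05, compensation paid to foreign seasonal workers 48.84, reinvested earnings on direct investment abroad 125.60.)

3900.20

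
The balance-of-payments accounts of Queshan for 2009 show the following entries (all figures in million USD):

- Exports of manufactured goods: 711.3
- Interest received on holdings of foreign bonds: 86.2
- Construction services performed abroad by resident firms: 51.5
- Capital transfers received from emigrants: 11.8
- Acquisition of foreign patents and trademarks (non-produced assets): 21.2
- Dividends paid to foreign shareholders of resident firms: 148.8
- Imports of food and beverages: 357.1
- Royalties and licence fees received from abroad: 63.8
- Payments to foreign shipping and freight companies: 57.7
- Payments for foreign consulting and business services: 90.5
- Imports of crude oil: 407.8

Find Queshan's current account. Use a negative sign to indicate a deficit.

Goods: 711.3 - 357.1 - 407.8 = -53.6
Services: 51.5 - 57.7 - 90.5 + 63.8 = -32.9
Primary income: 86.2 - 148.8 = -62.6
Current account = (-53.6) + (-32.9) + (-62.6) = -149.1
(Excluded from the current account — capital account: capital transfers received from emigrants 11.8, acquisition of foreign patents and trademarks (non-produced assets) 21.2.)

-149.1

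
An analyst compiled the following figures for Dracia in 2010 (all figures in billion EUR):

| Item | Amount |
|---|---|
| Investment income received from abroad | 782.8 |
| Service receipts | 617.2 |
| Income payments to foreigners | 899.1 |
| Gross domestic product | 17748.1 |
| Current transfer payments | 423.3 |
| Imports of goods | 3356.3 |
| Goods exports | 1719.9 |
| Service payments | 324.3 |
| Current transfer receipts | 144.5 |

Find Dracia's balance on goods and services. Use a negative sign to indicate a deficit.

-1343.5

Goods balance = 1719.9 - 3356.3 = -1636.4
Services balance = 617.2 - 324.3 = 292.9
Trade balance (goods + services) = -1636.4 + 292.9 = -1343.5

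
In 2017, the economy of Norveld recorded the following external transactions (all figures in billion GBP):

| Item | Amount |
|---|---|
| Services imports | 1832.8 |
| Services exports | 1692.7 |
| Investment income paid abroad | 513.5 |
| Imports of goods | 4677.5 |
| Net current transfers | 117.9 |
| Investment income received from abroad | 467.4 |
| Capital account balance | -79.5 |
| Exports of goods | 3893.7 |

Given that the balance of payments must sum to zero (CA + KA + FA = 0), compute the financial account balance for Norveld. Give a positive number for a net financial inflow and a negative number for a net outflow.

Goods balance = 3893.7 - 4677.5 = -783.8
Services balance = 1692.7 - 1832.8 = -140.1
Trade balance (goods + services) = -783.8 + (-140.1) = -923.9
Net primary income = 467.4 - 513.5 = -46.1
Net secondary income = 117.9
Current account = -923.9 + (-46.1) + 117.9 = -852.1
Financial account = -(-852.1 + (-79.5)) = 931.6

931.6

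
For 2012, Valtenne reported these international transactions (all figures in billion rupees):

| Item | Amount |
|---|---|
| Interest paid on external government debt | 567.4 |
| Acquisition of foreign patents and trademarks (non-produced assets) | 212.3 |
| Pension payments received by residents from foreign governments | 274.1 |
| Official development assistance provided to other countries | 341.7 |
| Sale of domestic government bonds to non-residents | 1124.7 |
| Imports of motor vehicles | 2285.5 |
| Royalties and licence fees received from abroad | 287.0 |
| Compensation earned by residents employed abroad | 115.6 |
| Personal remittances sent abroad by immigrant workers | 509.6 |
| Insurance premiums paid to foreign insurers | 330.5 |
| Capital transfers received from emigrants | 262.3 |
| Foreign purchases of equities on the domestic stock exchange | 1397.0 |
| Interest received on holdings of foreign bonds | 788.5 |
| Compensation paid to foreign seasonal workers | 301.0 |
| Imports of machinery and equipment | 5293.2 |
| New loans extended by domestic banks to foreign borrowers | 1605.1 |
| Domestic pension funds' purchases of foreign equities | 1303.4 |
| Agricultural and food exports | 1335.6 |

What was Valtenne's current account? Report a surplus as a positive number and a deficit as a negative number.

-6828.1

Goods: 1335.6 - 5293.2 - 2285.5 = -6243.1
Services: 287.0 - 330.5 = -43.5
Primary income: 115.6 + 788.5 - 301.0 - 567.4 = 35.7
Secondary income: -509.6 - 341.7 + 274.1 = -577.2
Current account = (-6243.1) + (-43.5) + 35.7 + (-577.2) = -6828.1
(Excluded from the current account — capital account: acquisition of foreign patents and trademarks (non-produced assets) 212.3, capital transfers received from emigrants 262.3; financial account: sale of domestic government bonds to non-residents 1124.7, foreign purchases of equities on the domestic stock exchange 1397.0, new loans extended by domestic banks to foreign borrowers 1605.1, domestic pension funds' purchases of foreign equities 1303.4.)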